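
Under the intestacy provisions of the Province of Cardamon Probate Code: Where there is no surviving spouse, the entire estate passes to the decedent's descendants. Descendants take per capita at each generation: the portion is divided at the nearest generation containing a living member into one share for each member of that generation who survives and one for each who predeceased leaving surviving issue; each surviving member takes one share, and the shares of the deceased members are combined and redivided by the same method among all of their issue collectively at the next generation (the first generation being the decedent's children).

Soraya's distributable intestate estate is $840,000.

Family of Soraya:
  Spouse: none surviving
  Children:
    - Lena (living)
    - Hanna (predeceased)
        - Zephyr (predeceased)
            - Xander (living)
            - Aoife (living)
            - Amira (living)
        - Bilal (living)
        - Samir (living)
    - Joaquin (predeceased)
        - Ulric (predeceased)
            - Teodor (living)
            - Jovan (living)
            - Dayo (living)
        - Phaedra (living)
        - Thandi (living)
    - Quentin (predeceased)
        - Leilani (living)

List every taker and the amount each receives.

Lena: $210,000; Xander: $30,000; Aoife: $30,000; Amira: $30,000; Bilal: $90,000; Samir: $90,000; Teodor: $30,000; Jovan: $30,000; Dayo: $30,000; Phaedra: $90,000; Thandi: $90,000; Leilani: $90,000

The entire $840,000 passes to the descendants.
That amount ($840,000) is divided at the children's generation into 4 shares of $210,000. Lena takes $210,000. The 3 shares of the deceased (Hanna, Joaquin, and Quentin) are combined into a pool of $630,000.
That pool ($630,000) is divided at the grandchildren's generation into 7 shares of $90,000. Bilal, Samir, Phaedra, Thandi, and Leilani each take $90,000. The 2 shares of the deceased (Zephyr and Ulric) are combined into a pool of $180,000.
That pool ($180,000) is divided at the great-grandchildren's generation equally among Xander, Aoife, Amira, Teodor, Jovan, and Dayo: $30,000 each.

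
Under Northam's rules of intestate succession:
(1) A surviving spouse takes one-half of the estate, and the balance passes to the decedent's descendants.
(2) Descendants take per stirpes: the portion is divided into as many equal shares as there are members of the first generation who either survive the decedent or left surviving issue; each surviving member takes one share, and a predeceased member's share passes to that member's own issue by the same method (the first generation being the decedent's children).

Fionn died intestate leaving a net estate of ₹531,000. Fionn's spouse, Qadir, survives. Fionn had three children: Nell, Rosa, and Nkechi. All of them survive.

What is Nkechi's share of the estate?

Qadir takes one-half of ₹531,000 = ₹265,500. The remaining ₹265,500 passes to the descendants.
The descendants' portion (₹265,500) is divided into 3 shares of ₹88,500: Nell, Rosa, and Nkechi each take ₹88,500.

Nkechi receives ₹88,500.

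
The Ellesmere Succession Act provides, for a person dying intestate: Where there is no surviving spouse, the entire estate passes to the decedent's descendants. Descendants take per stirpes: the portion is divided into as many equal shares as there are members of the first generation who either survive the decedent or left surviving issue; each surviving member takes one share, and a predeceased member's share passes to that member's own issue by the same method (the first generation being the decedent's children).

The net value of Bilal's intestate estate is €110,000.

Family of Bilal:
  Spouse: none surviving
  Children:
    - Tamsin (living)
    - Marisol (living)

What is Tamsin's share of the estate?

The entire €110,000 passes to the descendants.
That amount (€110,000) is divided into 2 shares of €55,000: Tamsin and Marisol each take €55,000.

Tamsin receives €55,000.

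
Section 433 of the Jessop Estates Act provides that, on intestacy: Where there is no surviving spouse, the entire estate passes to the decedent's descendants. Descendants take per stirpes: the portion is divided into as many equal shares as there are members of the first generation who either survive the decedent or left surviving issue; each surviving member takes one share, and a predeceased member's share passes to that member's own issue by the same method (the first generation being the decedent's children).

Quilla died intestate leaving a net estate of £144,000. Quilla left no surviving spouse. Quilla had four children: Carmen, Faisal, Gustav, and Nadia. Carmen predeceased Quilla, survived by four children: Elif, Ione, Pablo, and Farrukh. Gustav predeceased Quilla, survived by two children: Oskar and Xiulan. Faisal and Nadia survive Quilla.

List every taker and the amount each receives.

The entire £144,000 passes to the descendants.
That amount (£144,000) is divided into 4 shares of £36,000: Faisal and Nadia each take £36,000; Carmen's £36,000 share passes to Carmen's issue; Gustav's £36,000 share passes to Gustav's issue.
Carmen's share (£36,000) is divided into 4 shares of £9,000: Elif, Ione, Pablo, and Farrukh each take £9,000.
Gustav's share (£36,000) is divided into 2 shares of £18,000: Oskar and Xiulan each take £18,000.

Elif: £9,000; Ione: £9,000; Pablo: £9,000; Farrukh: £9,000; Faisal: £36,000; Oskar: £18,000; Xiulan: £18,000; Nadia: £36,000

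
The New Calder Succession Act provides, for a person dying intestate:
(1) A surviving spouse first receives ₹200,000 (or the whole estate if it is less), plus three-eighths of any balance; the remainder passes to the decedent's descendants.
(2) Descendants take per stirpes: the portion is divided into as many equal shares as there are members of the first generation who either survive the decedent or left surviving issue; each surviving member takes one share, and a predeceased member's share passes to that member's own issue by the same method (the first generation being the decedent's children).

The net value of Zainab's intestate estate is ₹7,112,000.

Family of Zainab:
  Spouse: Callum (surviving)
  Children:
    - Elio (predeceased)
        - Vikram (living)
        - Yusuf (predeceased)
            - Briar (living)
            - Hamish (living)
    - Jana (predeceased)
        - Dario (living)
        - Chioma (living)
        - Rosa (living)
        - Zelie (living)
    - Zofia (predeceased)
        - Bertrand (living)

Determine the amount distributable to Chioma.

Chioma receives ₹360,000.

Callum first takes ₹200,000, leaving a balance of ₹6,912,000. Callum then takes three-eighths of the balance (₹2,592,000), for a total of ₹2,792,000. The remaining ₹4,320,000 passes to the descendants.
The descendants' portion (₹4,320,000) is divided into 3 shares of ₹1,440,000: Elio's ₹1,440,000 share passes to Elio's issue; Jana's ₹1,440,000 share passes to Jana's issue; Zofia's ₹1,440,000 share passes to Zofia's issue.
Elio's share (₹1,440,000) is divided into 2 shares of ₹720,000: Vikram takes ₹720,000; Yusuf's ₹720,000 share passes to Yusuf's issue.
Yusuf's share (₹720,000) is divided into 2 shares of ₹360,000: Briar and Hamish each take ₹360,000.
Jana's share (₹1,440,000) is divided into 4 shares of ₹360,000: Dario, Chioma, Rosa, and Zelie each take ₹360,000.
Zofia's share (₹1,440,000) passes entirely to Bertrand.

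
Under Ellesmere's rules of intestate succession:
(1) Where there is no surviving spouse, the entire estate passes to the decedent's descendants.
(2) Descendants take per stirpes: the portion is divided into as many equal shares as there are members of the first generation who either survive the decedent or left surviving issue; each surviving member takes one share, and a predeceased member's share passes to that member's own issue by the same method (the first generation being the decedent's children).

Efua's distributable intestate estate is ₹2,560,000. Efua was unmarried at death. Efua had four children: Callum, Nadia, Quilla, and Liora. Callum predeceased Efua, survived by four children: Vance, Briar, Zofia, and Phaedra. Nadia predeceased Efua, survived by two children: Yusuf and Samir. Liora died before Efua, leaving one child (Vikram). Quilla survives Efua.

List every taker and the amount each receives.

Vance: ₹160,000; Briar: ₹160,000; Zofia: ₹160,000; Phaedra: ₹160,000; Yusuf: ₹320,000; Samir: ₹320,000; Quilla: ₹640,000; Vikram: ₹640,000

The entire ₹2,560,000 passes to the descendants.
That amount (₹2,560,000) is divided into 4 shares of ₹640,000: Quilla takes ₹640,000; Callum's ₹640,000 share passes to Callum's issue; Nadia's ₹640,000 share passes to Nadia's issue; Liora's ₹640,000 share passes to Liora's issue.
Callum's share (₹640,000) is divided into 4 shares of ₹160,000: Vance, Briar, Zofia, and Phaedra each take ₹160,000.
Nadia's share (₹640,000) is divided into 2 shares of ₹320,000: Yusuf and Samir each take ₹320,000.
Liora's share (₹640,000) passes entirely to Vikram.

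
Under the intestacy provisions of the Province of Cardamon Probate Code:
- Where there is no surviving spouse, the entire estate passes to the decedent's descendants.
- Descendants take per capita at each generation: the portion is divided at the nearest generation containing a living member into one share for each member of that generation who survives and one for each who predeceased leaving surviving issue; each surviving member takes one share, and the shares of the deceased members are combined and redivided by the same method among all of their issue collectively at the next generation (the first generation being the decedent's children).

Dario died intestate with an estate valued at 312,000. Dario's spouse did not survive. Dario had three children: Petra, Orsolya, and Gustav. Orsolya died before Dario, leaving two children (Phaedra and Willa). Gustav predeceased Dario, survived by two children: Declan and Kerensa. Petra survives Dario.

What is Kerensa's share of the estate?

The entire 312,000 passes to the descendants.
That amount (312,000) is divided at the children's generation into 3 shares of 104,000. Petra takes 104,000. The 2 shares of the deceased (Orsolya and Gustav) are combined into a pool of 208,000.
That pool (208,000) is divided at the grandchildren's generation equally among Phaedra, Willa, Declan, and Kerensa: 52,000 each.

Kerensa receives 52,000.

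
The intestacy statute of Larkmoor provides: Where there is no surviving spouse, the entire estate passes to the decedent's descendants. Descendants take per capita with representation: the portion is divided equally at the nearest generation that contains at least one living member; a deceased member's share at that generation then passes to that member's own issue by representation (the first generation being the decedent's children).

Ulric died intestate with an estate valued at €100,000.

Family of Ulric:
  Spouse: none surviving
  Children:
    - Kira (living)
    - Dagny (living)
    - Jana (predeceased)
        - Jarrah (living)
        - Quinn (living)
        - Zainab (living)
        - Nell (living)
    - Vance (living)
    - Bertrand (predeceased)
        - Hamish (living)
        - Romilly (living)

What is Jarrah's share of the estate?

The entire €100,000 passes to the descendants.
That amount (€100,000) is divided into 5 shares of €20,000: Kira, Dagny, and Vance each take €20,000; Jana's €20,000 share passes to Jana's issue; Bertrand's €20,000 share passes to Bertrand's issue.
Jana's share (€20,000) is divided into 4 shares of €5,000: Jarrah, Quinn, Zainab, and Nell each take €5,000.
Bertrand's share (€20,000) is divided into 2 shares of €10,000: Hamish and Romilly each take €10,000.

Jarrah receives €5,000.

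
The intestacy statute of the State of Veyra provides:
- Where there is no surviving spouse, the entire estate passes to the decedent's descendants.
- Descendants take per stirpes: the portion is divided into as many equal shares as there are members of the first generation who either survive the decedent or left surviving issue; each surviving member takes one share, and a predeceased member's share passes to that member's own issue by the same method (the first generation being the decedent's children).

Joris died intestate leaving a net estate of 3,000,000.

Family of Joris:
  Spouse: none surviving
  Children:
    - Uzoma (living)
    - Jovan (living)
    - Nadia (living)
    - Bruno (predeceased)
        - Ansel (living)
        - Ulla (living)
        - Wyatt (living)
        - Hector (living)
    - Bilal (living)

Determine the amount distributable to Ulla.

Ulla receives 150,000.

The entire 3,000,000 passes to the descendants.
That amount (3,000,000) is divided into 5 shares of 600,000: Uzoma, Jovan, Nadia, and Bilal each take 600,000; Bruno's 600,000 share passes to Bruno's issue.
Bruno's share (600,000) is divided into 4 shares of 150,000: Ansel, Ulla, Wyatt, and Hector each take 150,000.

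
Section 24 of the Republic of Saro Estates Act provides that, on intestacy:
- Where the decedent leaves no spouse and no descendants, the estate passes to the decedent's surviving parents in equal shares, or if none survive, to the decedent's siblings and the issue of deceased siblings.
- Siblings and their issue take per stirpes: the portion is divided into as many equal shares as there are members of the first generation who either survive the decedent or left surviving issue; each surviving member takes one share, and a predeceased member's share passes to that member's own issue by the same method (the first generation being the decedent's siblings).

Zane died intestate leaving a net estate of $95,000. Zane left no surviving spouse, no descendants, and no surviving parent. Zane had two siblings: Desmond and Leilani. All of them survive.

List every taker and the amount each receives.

Desmond: $47,500; Leilani: $47,500

The entire $95,000 passes to the siblings and their issue.
That amount ($95,000) is divided into 2 shares of $47,500: Desmond and Leilani each take $47,500.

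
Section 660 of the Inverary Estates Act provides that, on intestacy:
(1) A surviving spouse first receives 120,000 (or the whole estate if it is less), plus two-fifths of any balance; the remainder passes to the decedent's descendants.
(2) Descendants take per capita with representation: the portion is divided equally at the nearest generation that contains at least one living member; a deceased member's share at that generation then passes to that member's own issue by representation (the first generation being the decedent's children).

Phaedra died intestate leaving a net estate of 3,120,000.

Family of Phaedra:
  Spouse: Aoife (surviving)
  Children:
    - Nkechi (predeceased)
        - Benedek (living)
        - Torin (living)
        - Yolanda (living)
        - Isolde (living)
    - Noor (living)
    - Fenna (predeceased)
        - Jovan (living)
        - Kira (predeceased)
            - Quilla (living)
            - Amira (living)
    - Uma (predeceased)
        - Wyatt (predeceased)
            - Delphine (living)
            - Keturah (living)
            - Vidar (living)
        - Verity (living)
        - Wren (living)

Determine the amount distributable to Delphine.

Aoife first takes 120,000, leaving a balance of 3,000,000. Aoife then takes two-fifths of the balance (1,200,000), for a total of 1,320,000. The remaining 1,800,000 passes to the descendants.
The descendants' portion (1,800,000) is divided into 4 shares of 450,000: Noor takes 450,000; Nkechi's 450,000 share passes to Nkechi's issue; Fenna's 450,000 share passes to Fenna's issue; Uma's 450,000 share passes to Uma's issue.
Nkechi's share (450,000) is divided into 4 shares of 112,500: Benedek, Torin, Yolanda, and Isolde each take 112,500.
Fenna's share (450,000) is divided into 2 shares of 225,000: Jovan takes 225,000; Kira's 225,000 share passes to Kira's issue.
Kira's share (225,000) is divided into 2 shares of 112,500: Quilla and Amira each take 112,500.
Uma's share (450,000) is divided into 3 shares of 150,000: Verity and Wren each take 150,000; Wyatt's 150,000 share passes to Wyatt's issue.
Wyatt's share (150,000) is divided into 3 shares of 50,000: Delphine, Keturah, and Vidar each take 50,000.

Delphine receives 50,000.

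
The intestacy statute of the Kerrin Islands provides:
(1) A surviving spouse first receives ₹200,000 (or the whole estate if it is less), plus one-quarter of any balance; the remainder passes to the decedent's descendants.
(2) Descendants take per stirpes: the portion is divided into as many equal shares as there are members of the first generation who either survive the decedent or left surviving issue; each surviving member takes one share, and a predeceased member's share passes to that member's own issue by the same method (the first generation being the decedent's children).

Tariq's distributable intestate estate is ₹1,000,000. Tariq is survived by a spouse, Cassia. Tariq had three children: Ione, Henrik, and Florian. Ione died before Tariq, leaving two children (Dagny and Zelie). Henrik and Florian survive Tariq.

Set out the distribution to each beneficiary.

Cassia first takes ₹200,000, leaving a balance of ₹800,000. Cassia then takes one-quarter of the balance (₹200,000), for a total of ₹400,000. The remaining ₹600,000 passes to the descendants.
The descendants' portion (₹600,000) is divided into 3 shares of ₹200,000: Henrik and Florian each take ₹200,000; Ione's ₹200,000 share passes to Ione's issue.
Ione's share (₹200,000) is divided into 2 shares of ₹100,000: Dagny and Zelie each take ₹100,000.

Cassia: ₹400,000; Dagny: ₹100,000; Zelie: ₹100,000; Henrik: ₹200,000; Florian: ₹200,000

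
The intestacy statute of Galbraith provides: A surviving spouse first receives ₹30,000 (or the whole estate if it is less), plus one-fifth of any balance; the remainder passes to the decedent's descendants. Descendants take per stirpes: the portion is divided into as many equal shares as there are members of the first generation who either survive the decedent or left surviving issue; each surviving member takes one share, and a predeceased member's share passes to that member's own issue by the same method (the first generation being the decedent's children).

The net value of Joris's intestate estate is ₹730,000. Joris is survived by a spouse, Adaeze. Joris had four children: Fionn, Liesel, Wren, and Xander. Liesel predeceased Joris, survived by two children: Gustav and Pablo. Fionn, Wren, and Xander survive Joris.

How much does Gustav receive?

Adaeze first takes ₹30,000, leaving a balance of ₹700,000. Adaeze then takes one-fifth of the balance (₹140,000), for a total of ₹170,000. The remaining ₹560,000 passes to the descendants.
The descendants' portion (₹560,000) is divided into 4 shares of ₹140,000: Fionn, Wren, and Xander each take ₹140,000; Liesel's ₹140,000 share passes to Liesel's issue.
Liesel's share (₹140,000) is divided into 2 shares of ₹70,000: Gustav and Pablo each take ₹70,000.

Gustav receives ₹70,000.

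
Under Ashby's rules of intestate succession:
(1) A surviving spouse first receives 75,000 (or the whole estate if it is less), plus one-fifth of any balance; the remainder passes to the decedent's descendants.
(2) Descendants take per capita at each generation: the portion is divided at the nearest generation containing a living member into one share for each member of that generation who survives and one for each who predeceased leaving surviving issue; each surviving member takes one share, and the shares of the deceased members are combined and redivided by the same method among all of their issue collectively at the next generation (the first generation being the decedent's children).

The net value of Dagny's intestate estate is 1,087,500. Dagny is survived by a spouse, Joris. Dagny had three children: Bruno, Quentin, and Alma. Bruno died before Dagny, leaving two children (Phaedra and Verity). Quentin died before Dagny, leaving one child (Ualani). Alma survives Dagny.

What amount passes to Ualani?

Ualani receives 180,000.

Joris first takes 75,000, leaving a balance of 1,012,500. Joris then takes one-fifth of the balance (202,500), for a total of 277,500. The remaining 810,000 passes to the descendants.
The descendants' portion (810,000) is divided at the children's generation into 3 shares of 270,000. Alma takes 270,000. The 2 shares of the deceased (Bruno and Quentin) are combined into a pool of 540,000.
That pool (540,000) is divided at the grandchildren's generation equally among Phaedra, Verity, and Ualani: 180,000 each.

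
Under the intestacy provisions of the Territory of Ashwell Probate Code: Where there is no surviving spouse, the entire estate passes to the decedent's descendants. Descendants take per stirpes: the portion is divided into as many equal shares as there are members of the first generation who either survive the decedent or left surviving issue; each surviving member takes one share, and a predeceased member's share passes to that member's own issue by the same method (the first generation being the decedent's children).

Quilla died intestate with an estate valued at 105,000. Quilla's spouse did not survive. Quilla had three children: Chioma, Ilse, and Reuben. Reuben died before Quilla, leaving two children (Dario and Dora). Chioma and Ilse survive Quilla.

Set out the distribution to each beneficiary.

Chioma: 35,000; Ilse: 35,000; Dario: 17,500; Dora: 17,500

The entire 105,000 passes to the descendants.
That amount (105,000) is divided into 3 shares of 35,000: Chioma and Ilse each take 35,000; Reuben's 35,000 share passes to Reuben's issue.
Reuben's share (35,000) is divided into 2 shares of 17,500: Dario and Dora each take 17,500.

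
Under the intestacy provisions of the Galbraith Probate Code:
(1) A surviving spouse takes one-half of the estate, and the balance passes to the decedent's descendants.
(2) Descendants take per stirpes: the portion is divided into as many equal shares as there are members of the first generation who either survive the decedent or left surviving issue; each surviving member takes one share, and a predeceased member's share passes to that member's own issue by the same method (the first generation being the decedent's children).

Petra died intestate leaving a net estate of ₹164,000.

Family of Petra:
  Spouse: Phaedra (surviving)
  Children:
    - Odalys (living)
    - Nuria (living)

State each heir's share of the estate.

Phaedra takes one-half of ₹164,000 = ₹82,000. The remaining ₹82,000 passes to the descendants.
The descendants' portion (₹82,000) is divided into 2 shares of ₹41,000: Odalys and Nuria each take ₹41,000.

Phaedra: ₹82,000; Odalys: ₹41,000; Nuria: ₹41,000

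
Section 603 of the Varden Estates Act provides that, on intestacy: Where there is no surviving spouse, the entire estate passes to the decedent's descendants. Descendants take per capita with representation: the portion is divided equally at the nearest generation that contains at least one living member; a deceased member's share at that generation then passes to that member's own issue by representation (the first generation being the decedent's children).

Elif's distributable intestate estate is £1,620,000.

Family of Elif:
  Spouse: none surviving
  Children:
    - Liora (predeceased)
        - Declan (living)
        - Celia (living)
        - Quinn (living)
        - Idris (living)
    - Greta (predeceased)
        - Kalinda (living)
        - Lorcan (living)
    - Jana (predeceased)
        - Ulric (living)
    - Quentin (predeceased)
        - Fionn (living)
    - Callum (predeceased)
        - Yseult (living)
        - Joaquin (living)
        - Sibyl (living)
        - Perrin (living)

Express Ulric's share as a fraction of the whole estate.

The entire £1,620,000 passes to the descendants.
No child survives, so the initial division is made at the grandchildren's generation.
That amount (£1,620,000) is divided into 12 shares of £135,000: Declan, Celia, Quinn, Idris, Kalinda, Lorcan, Ulric, Fionn, Yseult, Joaquin, Sibyl, and Perrin each take £135,000.

Ulric receives 1/12 of the estate.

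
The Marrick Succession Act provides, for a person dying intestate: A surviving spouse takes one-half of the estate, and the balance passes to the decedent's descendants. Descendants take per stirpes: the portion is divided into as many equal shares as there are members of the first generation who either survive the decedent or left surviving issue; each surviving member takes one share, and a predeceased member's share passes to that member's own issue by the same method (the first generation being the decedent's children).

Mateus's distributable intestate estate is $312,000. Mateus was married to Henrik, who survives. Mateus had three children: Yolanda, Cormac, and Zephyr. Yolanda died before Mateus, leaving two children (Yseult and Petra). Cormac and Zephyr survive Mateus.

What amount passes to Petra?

Petra receives $26,000.

Henrik takes one-half of $312,000 = $156,000. The remaining $156,000 passes to the descendants.
The descendants' portion ($156,000) is divided into 3 shares of $52,000: Cormac and Zephyr each take $52,000; Yolanda's $52,000 share passes to Yolanda's issue.
Yolanda's share ($52,000) is divided into 2 shares of $26,000: Yseult and Petra each take $26,000.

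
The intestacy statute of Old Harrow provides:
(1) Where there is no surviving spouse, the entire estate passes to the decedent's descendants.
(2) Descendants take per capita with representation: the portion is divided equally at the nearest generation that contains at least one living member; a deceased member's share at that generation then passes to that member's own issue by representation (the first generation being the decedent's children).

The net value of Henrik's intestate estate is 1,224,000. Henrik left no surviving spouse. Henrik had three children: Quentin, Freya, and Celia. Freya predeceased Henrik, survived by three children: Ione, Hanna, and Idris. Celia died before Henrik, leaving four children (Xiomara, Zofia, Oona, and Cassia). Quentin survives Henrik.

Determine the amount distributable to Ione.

Ione receives 136,000.

The entire 1,224,000 passes to the descendants.
That amount (1,224,000) is divided into 3 shares of 408,000: Quentin takes 408,000; Freya's 408,000 share passes to Freya's issue; Celia's 408,000 share passes to Celia's issue.
Freya's share (408,000) is divided into 3 shares of 136,000: Ione, Hanna, and Idris each take 136,000.
Celia's share (408,000) is divided into 4 shares of 102,000: Xiomara, Zofia, Oona, and Cassia each take 102,000.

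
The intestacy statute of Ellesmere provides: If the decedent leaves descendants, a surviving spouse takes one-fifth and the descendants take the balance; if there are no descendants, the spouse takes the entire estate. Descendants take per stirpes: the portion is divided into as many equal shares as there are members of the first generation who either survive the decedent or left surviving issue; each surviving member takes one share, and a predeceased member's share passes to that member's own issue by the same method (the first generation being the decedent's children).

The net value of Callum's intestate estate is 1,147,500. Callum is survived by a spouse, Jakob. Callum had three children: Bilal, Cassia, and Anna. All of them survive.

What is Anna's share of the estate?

Jakob takes one-fifth of 1,147,500 = 229,500. The remaining 918,000 passes to the descendants.
The descendants' portion (918,000) is divided into 3 shares of 306,000: Bilal, Cassia, and Anna each take 306,000.

Anna receives 306,000.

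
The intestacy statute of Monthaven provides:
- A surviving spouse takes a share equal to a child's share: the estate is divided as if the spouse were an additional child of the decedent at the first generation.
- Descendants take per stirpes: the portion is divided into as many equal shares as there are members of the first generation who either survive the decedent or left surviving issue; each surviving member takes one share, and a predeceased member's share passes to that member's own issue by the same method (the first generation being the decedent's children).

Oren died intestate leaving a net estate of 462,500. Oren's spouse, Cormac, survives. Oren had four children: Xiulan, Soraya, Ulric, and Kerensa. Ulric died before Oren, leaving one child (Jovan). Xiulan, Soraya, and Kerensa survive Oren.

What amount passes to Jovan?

The spouse counts as an additional share at the children's level, so there are 5 primary shares of 92,500. Cormac takes one such share (92,500).
The children's combined portion (370,000) is divided into 4 shares of 92,500: Xiulan, Soraya, and Kerensa each take 92,500; Ulric's 92,500 share passes to Ulric's issue.
Ulric's share (92,500) passes entirely to Jovan.

Jovan receives 92,500.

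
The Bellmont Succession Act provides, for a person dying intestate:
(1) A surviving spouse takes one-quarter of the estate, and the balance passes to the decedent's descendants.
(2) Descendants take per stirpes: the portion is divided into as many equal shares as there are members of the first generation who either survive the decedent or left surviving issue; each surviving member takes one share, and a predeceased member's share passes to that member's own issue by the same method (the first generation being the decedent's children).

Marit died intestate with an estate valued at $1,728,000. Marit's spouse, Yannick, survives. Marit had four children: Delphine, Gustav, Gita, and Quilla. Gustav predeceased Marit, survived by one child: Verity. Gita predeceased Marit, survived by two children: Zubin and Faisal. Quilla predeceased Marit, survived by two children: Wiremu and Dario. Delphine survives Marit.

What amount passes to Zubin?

Zubin receives $162,000.

Yannick takes one-quarter of $1,728,000 = $432,000. The remaining $1,296,000 passes to the descendants.
The descendants' portion ($1,296,000) is divided into 4 shares of $324,000: Delphine takes $324,000; Gustav's $324,000 share passes to Gustav's issue; Gita's $324,000 share passes to Gita's issue; Quilla's $324,000 share passes to Quilla's issue.
Gustav's share ($324,000) passes entirely to Verity.
Gita's share ($324,000) is divided into 2 shares of $162,000: Zubin and Faisal each take $162,000.
Quilla's share ($324,000) is divided into 2 shares of $162,000: Wiremu and Dario each take $162,000.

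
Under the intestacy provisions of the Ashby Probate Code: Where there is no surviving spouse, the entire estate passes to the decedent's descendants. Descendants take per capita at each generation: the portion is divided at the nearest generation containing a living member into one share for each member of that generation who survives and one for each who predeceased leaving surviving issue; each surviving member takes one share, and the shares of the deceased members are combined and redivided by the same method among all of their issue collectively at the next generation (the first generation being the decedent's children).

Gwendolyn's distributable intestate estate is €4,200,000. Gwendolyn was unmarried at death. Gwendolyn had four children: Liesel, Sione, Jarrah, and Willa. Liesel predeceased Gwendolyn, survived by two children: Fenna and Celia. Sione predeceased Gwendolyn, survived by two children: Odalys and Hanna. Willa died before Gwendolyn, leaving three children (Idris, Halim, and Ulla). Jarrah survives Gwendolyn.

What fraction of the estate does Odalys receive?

The entire €4,200,000 passes to the descendants.
That amount (€4,200,000) is divided at the children's generation into 4 shares of €1,050,000. Jarrah takes €1,050,000. The 3 shares of the deceased (Liesel, Sione, and Willa) are combined into a pool of €3,150,000.
That pool (€3,150,000) is divided at the grandchildren's generation equally among Fenna, Celia, Odalys, Hanna, Idris, Halim, and Ulla: €450,000 each.

Odalys receives 3/28 of the estate.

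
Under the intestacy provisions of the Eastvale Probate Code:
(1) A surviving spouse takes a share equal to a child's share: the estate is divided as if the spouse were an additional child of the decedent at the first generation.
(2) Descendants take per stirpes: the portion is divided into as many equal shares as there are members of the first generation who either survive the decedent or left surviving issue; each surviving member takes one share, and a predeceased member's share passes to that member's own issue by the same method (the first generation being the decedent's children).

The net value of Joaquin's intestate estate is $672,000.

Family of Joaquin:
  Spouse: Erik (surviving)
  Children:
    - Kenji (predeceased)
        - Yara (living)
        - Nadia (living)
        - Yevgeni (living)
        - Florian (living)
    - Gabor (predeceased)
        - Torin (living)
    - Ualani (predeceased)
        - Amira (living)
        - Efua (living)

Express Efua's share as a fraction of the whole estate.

The spouse counts as an additional share at the children's level, so there are 4 primary shares of $168,000. Erik takes one such share ($168,000).
The children's combined portion ($504,000) is divided into 3 shares of $168,000: Kenji's $168,000 share passes to Kenji's issue; Gabor's $168,000 share passes to Gabor's issue; Ualani's $168,000 share passes to Ualani's issue.
Kenji's share ($168,000) is divided into 4 shares of $42,000: Yara, Nadia, Yevgeni, and Florian each take $42,000.
Gabor's share ($168,000) passes entirely to Torin.
Ualani's share ($168,000) is divided into 2 shares of $84,000: Amira and Efua each take $84,000.

Efua receives 1/8 of the estate.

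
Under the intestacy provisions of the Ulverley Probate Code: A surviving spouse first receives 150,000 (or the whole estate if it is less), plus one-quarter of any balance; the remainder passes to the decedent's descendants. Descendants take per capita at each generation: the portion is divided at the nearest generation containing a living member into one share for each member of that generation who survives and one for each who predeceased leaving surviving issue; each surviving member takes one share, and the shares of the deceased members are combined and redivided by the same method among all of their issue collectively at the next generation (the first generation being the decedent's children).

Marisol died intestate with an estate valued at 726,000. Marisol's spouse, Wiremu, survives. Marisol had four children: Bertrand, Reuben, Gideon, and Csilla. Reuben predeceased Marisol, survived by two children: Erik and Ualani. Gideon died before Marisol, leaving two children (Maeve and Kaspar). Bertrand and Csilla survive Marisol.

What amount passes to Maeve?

Maeve receives 54,000.

Wiremu first takes 150,000, leaving a balance of 576,000. Wiremu then takes one-quarter of the balance (144,000), for a total of 294,000. The remaining 432,000 passes to the descendants.
The descendants' portion (432,000) is divided at the children's generation into 4 shares of 108,000. Bertrand and Csilla each take 108,000. The 2 shares of the deceased (Reuben and Gideon) are combined into a pool of 216,000.
That pool (216,000) is divided at the grandchildren's generation equally among Erik, Ualani, Maeve, and Kaspar: 54,000 each.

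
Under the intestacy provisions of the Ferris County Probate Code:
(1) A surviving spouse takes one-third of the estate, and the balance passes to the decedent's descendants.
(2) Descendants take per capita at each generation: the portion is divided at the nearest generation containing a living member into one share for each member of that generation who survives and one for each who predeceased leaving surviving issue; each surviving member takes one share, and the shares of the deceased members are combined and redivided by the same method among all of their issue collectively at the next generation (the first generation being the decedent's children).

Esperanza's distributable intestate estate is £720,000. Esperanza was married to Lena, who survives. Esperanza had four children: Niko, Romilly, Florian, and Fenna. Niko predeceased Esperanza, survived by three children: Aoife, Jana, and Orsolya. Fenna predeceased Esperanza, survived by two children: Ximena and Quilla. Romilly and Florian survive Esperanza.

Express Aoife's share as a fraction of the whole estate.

Aoife receives 1/15 of the estate.

Lena takes one-third of £720,000 = £240,000. The remaining £480,000 passes to the descendants.
The descendants' portion (£480,000) is divided at the children's generation into 4 shares of £120,000. Romilly and Florian each take £120,000. The 2 shares of the deceased (Niko and Fenna) are combined into a pool of £240,000.
That pool (£240,000) is divided at the grandchildren's generation equally among Aoife, Jana, Orsolya, Ximena, and Quilla: £48,000 each.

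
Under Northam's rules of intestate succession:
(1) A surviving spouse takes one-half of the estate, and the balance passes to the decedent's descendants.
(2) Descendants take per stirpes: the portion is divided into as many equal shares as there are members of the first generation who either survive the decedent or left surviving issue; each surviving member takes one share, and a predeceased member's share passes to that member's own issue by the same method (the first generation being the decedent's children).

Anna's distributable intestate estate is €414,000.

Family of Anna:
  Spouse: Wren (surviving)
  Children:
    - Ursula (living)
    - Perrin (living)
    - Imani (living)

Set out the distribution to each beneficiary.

Wren: €207,000; Ursula: €69,000; Perrin: €69,000; Imani: €69,000

Wren takes one-half of €414,000 = €207,000. The remaining €207,000 passes to the descendants.
The descendants' portion (€207,000) is divided into 3 shares of €69,000: Ursula, Perrin, and Imani each take €69,000.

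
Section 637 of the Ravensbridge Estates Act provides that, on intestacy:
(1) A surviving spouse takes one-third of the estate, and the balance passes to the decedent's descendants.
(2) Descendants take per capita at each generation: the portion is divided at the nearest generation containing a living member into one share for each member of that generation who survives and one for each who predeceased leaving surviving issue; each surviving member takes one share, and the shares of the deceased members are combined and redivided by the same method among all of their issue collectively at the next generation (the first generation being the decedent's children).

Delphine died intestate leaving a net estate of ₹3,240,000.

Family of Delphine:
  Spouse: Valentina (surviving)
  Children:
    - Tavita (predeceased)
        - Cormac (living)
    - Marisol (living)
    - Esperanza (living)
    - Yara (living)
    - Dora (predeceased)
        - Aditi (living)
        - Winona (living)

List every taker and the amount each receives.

Valentina takes one-third of ₹3,240,000 = ₹1,080,000. The remaining ₹2,160,000 passes to the descendants.
The descendants' portion (₹2,160,000) is divided at the children's generation into 5 shares of ₹432,000. Marisol, Esperanza, and Yara each take ₹432,000. The 2 shares of the deceased (Tavita and Dora) are combined into a pool of ₹864,000.
That pool (₹864,000) is divided at the grandchildren's generation equally among Cormac, Aditi, and Winona: ₹288,000 each.

Valentina: ₹1,080,000; Cormac: ₹288,000; Marisol: ₹432,000; Esperanza: ₹432,000; Yara: ₹432,000; Aditi: ₹288,000; Winona: ₹288,000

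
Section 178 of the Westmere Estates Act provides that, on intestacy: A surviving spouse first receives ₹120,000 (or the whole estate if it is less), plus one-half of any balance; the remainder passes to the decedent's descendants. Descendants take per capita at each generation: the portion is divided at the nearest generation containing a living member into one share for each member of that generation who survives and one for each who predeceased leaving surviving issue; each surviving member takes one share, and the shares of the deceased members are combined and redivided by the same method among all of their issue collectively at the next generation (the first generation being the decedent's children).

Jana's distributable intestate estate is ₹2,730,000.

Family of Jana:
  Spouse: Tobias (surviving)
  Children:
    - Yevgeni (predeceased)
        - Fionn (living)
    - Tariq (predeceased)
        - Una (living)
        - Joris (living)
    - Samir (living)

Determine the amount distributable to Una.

Una receives ₹290,000.

Tobias first takes ₹120,000, leaving a balance of ₹2,610,000. Tobias then takes one-half of the balance (₹1,305,000), for a total of ₹1,425,000. The remaining ₹1,305,000 passes to the descendants.
The descendants' portion (₹1,305,000) is divided at the children's generation into 3 shares of ₹435,000. Samir takes ₹435,000. The 2 shares of the deceased (Yevgeni and Tariq) are combined into a pool of ₹870,000.
That pool (₹870,000) is divided at the grandchildren's generation equally among Fionn, Una, and Joris: ₹290,000 each.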